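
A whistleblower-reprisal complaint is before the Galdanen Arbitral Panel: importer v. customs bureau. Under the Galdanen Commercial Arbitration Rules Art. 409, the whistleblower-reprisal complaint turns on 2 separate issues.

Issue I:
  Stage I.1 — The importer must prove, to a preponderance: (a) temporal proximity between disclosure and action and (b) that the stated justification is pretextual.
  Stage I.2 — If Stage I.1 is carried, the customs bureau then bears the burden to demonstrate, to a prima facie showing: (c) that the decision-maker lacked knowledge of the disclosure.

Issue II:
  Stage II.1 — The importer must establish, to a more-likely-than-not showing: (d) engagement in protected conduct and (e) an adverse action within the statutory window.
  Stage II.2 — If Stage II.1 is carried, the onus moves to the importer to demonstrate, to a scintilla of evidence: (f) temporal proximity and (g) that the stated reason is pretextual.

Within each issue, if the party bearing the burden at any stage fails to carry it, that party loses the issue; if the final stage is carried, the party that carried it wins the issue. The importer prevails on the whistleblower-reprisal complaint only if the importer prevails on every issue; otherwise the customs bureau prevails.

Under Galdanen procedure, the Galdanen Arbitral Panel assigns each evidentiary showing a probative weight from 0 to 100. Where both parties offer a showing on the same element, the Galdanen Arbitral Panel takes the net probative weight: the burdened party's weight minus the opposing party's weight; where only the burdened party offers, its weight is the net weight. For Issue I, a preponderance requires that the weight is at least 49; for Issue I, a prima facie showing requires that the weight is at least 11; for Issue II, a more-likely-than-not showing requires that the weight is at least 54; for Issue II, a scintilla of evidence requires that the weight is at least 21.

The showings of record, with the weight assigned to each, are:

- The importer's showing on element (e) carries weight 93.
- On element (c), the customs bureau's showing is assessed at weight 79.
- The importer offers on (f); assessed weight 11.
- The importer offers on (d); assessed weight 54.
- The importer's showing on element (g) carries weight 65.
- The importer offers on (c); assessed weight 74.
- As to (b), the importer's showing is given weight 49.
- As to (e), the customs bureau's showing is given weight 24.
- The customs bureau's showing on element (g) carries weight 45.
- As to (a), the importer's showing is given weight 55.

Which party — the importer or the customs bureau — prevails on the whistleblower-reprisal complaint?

customs bureau

— Issue I —
At Stage I.1 the importer must meet a preponderance (weight is at least 49): on (a) the weight is 55, ≥ 49, so (a) meets the standard; on (b) the weight is 49, which does reach 49, so (b) meets the standard.
  Stage I.1 carried; the burden shifts to the customs bureau.
At Stage I.2 the customs bureau must meet a prima facie showing (weight is at least 11): on (c) the weight is 79 less the opposing 74 gives net 5, which does not reach 11, so (c) does not meet the standard.
  The customs bureau does not carry Stage I.2.
So the importer prevails on this issue.
— Issue II —
Stage II.1 — burden on importer; standard: a more-likely-than-not showing (weight is at least 54).
    (d): 54 ≥ 54 [met]
    (e): 93 − 24 = 69 ≥ 54 [met]
  All elements met. The importer retains the burden for Stage II.2.
Stage II.2 — burden on importer; standard: a scintilla of evidence (weight is at least 21).
    (f): 11 < 21 [not met]
    (g): 65 − 45 = 20 < 21 [not met]
  Stage II.2 not carried; the importer fails its burden.
The customs bureau prevails on this issue.
Per-issue: Issue I → importer; Issue II → customs bureau. The importer must prevail on every issue; overall, the customs bureau prevails.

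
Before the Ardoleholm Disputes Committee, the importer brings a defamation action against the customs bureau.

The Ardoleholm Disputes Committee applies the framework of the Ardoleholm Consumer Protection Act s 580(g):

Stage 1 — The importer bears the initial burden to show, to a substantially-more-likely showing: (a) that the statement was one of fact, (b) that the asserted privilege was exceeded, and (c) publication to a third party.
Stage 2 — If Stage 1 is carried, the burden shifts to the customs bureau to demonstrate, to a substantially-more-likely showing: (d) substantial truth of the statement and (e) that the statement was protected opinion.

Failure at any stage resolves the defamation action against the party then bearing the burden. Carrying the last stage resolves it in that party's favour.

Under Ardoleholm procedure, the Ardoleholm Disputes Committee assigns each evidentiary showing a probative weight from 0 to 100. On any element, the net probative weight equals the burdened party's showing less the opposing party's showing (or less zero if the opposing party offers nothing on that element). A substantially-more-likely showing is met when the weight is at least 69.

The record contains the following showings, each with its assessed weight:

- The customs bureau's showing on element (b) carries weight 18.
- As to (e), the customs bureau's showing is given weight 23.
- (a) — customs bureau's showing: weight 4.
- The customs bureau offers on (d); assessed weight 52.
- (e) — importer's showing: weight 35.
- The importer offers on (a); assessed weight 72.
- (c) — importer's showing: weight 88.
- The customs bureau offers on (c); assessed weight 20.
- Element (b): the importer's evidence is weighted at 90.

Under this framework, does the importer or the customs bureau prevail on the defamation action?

At Stage 1 the importer must meet a substantially-more-likely showing (weight is at least 69): on (a) the weight is 72 less the opposing 4 gives net 68, < 69, so (a) does not meet the standard; on (b) the weight is 90 less the opposing 18 gives net 72, which does reach 69, so (b) meets the standard; on (c) the weight is 88 less the opposing 20 gives net 68, < 69, so (c) does not meet the standard.
  Not every element is met, so the importer fails to carry Stage 1.
So the customs bureau prevails.

customs bureau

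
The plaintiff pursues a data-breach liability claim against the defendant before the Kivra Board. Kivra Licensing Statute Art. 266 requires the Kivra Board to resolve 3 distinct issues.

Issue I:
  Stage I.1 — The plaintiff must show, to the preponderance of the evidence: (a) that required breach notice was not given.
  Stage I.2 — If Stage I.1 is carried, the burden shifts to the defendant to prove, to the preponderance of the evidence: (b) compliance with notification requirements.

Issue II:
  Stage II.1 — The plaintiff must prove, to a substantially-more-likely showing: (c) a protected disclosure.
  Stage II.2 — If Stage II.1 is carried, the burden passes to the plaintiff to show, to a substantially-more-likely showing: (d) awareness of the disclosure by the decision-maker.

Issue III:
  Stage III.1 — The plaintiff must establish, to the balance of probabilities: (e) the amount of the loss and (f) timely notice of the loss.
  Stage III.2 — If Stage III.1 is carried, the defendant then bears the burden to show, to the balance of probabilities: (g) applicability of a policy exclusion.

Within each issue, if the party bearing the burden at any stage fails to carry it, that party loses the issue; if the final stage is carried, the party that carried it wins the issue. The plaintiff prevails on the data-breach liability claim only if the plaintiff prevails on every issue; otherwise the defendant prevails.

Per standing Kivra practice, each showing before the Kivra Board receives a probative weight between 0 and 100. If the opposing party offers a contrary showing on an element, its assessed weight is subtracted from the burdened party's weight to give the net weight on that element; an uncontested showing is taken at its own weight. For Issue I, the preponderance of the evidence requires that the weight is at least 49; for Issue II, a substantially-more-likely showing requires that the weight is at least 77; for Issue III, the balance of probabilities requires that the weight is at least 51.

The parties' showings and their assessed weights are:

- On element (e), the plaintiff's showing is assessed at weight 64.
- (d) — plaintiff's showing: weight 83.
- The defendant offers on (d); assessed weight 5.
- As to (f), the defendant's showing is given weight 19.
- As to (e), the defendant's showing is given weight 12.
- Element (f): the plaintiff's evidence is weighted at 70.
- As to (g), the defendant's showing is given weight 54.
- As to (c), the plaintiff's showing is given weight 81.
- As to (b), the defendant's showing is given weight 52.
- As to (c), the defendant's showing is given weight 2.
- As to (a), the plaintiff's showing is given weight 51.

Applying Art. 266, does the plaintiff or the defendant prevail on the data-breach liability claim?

defendant

— Issue I —
At Stage I.1 the plaintiff must meet the preponderance of the evidence (weight is at least 49): on (a) the weight is 51, which does reach 49, so (a) meets the standard.
  All elements met. The burden passes to the defendant.
At Stage I.2 the defendant must meet the preponderance of the evidence (weight is at least 49): on (b) the weight is 52, which does reach 49, so (b) meets the standard.
  The defendant carries the last stage.
All stages carried — the defendant prevails on this issue.
— Issue II —
At Stage II.1 the plaintiff must meet a substantially-more-likely showing (weight is at least 77): on (c) the weight is 81 less the opposing 2 gives net 79, which does reach 77, so (c) meets the standard.
  Stage II.1 carried; the burden remains with the plaintiff.
At Stage II.2 the plaintiff must meet a substantially-more-likely showing (weight is at least 77): on (d) the weight is 83 less the opposing 5 gives net 78, which does reach 77, so (d) meets the standard.
  All elements met at the final stage.
All stages carried — the plaintiff prevails on this issue.
— Issue III —
Stage III.1 — burden on plaintiff; standard: the balance of probabilities (weight is at least 51).
    (e): 64 − 12 = 52 ≥ 51 [met]
    (f): 70 − 19 = 51 ≥ 51 [met]
  Stage III.1 carried; the burden shifts to the defendant.
Stage III.2 — burden on defendant; standard: the balance of probabilities (weight is at least 51).
    (g): 54 ≥ 51 [met]
  Stage III.2 carried; the final stage is satisfied.
With every stage satisfied, the defendant prevails on this issue.
Per-issue: Issue I → defendant; Issue II → plaintiff; Issue III → defendant. The plaintiff must prevail on every issue; overall, the defendant prevails.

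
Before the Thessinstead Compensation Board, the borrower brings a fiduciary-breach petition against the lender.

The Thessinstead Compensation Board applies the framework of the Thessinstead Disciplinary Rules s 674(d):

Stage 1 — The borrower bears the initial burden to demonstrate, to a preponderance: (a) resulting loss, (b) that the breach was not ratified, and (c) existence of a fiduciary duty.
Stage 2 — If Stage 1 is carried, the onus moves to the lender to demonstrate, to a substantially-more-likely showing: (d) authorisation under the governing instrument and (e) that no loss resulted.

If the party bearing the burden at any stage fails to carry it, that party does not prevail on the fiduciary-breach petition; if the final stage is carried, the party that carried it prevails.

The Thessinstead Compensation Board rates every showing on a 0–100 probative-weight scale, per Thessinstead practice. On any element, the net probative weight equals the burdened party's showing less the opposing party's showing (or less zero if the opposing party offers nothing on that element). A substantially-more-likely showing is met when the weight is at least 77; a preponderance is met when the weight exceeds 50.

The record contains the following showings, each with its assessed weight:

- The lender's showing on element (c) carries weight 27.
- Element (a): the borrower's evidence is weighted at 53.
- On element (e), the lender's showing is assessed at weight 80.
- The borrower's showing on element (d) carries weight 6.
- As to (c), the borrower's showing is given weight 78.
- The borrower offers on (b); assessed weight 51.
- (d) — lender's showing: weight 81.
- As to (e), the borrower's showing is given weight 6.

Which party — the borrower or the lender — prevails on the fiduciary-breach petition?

At Stage 1 the borrower must meet a preponderance (weight exceeds 50): on (a) the weight is 53, > 50, so (a) meets the standard; on (b) the weight is 51, which does exceed 50, so (b) meets the standard; on (c) the weight is 78 less the opposing 27 gives net 51, > 50, so (c) meets the standard.
  Stage 1 carried; the burden shifts to the lender.
At Stage 2 the lender must meet a substantially-more-likely showing (weight is at least 77): on (d) the weight is 81 less the opposing 6 gives net 75, which does not reach 77, so (d) does not meet the standard; on (e) the weight is 80 less the opposing 6 gives net 74, < 77, so (e) does not meet the standard.
  The lender does not carry Stage 2.
The analysis ends at Stage 2; the borrower prevails.

borrower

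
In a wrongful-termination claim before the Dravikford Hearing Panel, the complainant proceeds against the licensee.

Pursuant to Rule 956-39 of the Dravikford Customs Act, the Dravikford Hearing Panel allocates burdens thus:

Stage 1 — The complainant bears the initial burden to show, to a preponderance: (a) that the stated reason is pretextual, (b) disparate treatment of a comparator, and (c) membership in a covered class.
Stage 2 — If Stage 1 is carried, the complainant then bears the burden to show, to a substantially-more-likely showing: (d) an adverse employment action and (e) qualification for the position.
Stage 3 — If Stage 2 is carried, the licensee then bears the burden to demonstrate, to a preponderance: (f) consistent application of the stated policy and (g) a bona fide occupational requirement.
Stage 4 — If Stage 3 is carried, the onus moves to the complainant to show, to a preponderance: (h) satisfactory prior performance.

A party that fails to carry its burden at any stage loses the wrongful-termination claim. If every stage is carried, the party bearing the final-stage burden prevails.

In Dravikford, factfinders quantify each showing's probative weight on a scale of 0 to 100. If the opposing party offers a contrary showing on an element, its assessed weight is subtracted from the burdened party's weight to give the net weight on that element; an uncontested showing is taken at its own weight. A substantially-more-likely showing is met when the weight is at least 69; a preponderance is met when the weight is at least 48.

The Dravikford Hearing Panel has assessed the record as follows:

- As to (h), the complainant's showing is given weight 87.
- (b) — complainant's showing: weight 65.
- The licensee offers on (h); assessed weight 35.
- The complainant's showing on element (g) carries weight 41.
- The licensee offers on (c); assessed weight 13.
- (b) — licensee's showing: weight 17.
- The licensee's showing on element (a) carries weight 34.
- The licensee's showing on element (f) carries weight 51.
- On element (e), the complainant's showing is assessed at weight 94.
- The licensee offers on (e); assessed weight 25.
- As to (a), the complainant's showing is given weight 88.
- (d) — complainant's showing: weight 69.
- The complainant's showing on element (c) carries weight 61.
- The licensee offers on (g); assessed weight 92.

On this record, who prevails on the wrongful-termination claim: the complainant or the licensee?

Stage 1 (complainant, a preponderance, weight is at least 48): (a) net 88−34=54 ≥ 48 — meets; (b) net 65−17=48 ≥ 48 — meets; (c) net 61−13=48 ≥ 48 — meets.
  Stage 1 is satisfied; the complainant continues to bear the burden.
Stage 2 (complainant, a substantially-more-likely showing, weight is at least 69): (d) 69 ≥ 69 — meets; (e) net 94−25=69 ≥ 69 — meets.
  Stage 2 is satisfied; the onus moves to the licensee.
Stage 3 (licensee, a preponderance, weight is at least 48): (f) 51 ≥ 48 — meets; (g) net 92−41=51 ≥ 48 — meets.
  All elements met. The burden passes to the complainant.
Stage 4 (complainant, a preponderance, weight is at least 48): (h) net 87−35=52 ≥ 48 — meets.
  Stage 4 carried; the final stage is satisfied.
Every stage carried; the complainant prevails.

complainant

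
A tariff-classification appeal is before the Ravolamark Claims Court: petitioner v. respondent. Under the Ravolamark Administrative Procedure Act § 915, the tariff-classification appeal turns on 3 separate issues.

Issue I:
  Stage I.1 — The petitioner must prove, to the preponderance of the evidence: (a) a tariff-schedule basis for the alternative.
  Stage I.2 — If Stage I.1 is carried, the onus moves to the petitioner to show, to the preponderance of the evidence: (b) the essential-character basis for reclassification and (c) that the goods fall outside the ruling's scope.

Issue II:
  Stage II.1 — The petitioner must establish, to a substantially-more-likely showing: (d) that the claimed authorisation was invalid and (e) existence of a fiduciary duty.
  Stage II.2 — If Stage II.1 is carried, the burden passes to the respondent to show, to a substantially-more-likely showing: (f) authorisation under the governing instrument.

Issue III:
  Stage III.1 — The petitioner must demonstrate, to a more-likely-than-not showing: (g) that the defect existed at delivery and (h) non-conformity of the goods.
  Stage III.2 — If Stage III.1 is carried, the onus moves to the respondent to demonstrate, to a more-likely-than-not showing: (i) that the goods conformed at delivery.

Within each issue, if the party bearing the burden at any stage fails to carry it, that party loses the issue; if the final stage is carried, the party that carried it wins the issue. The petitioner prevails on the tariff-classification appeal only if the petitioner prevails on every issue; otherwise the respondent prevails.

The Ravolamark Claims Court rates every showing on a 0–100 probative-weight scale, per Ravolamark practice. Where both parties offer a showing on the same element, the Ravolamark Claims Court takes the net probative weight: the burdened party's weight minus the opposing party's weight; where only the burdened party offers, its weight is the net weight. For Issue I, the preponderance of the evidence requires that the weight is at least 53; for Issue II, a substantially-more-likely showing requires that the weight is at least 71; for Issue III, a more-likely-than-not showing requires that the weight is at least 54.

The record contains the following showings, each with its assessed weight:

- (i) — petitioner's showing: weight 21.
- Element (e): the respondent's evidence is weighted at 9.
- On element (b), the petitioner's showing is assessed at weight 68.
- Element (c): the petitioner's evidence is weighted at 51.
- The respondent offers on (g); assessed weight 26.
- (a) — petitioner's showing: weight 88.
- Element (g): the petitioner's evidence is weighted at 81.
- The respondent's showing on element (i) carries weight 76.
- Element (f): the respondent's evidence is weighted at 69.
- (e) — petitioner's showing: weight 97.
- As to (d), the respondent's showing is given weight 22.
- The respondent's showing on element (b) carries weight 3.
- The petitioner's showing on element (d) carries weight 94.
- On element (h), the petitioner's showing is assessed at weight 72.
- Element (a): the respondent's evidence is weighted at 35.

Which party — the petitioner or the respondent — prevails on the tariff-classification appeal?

— Issue I —
Stage I.1 — burden on petitioner; standard: the preponderance of the evidence (weight is at least 53).
    (a): 88 − 35 = 53 ≥ 53 [met]
  Stage I.1 carried; the burden remains with the petitioner.
Stage I.2 — burden on petitioner; standard: the preponderance of the evidence (weight is at least 53).
    (b): 68 − 3 = 65 ≥ 53 [met]
    (c): 51 < 53 [not met]
  The petitioner does not carry Stage I.2.
The analysis ends at Stage I.2; the respondent prevails on this issue.
— Issue II —
Stage II.1 (petitioner, a substantially-more-likely showing, weight is at least 71): (d) net 94−22=72 ≥ 71 — meets; (e) net 97−9=88 ≥ 71 — meets.
  All elements met. The burden passes to the respondent.
Stage II.2 (respondent, a substantially-more-likely showing, weight is at least 71): (f) 69 < 71 — fails.
  Stage II.2 not carried; the respondent fails its burden.
The petitioner prevails on this issue.
— Issue III —
At Stage III.1 the petitioner must meet a more-likely-than-not showing (weight is at least 54): on (g) the weight is 81 less the opposing 26 gives net 55, which does reach 54, so (g) meets the standard; on (h) the weight is 72, which does reach 54, so (h) meets the standard.
  Stage III.1 is satisfied; the onus moves to the respondent.
At Stage III.2 the respondent must meet a more-likely-than-not showing (weight is at least 54): on (i) the weight is 76 less the opposing 21 gives net 55, ≥ 54, so (i) meets the standard.
  Stage III.2 carried; the final stage is satisfied.
All stages carried — the respondent prevails on this issue.
Per-issue: Issue I → respondent; Issue II → petitioner; Issue III → respondent. The petitioner must prevail on every issue; overall, the respondent prevails.

respondent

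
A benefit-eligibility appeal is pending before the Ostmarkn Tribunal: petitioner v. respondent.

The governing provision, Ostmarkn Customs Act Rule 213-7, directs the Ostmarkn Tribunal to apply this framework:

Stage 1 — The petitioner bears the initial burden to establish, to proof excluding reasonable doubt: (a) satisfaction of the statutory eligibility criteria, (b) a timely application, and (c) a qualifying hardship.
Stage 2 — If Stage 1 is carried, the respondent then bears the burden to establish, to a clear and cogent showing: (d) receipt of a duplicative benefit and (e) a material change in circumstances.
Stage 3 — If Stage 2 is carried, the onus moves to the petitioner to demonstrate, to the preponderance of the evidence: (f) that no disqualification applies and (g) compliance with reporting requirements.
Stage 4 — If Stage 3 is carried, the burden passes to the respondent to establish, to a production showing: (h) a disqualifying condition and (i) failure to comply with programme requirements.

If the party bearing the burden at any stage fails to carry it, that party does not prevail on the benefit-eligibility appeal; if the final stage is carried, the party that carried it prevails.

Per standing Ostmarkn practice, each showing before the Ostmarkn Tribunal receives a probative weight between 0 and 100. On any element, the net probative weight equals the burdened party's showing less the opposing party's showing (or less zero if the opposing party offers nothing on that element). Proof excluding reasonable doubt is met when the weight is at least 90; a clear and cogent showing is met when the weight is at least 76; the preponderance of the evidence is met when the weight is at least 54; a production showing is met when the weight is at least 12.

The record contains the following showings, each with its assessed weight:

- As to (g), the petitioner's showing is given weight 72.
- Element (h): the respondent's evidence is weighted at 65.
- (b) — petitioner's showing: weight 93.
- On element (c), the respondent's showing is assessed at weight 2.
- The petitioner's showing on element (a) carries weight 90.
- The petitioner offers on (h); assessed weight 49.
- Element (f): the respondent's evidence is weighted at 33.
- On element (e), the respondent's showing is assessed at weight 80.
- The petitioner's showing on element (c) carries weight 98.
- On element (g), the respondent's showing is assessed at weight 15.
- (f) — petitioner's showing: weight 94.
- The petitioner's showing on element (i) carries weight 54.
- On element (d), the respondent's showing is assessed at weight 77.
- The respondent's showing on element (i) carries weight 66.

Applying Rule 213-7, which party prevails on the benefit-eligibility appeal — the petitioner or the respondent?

Stage 1 (petitioner, proof excluding reasonable doubt, weight is at least 90): (a) 90 ≥ 90 — meets; (b) 93 ≥ 90 — meets; (c) net 98−2=96 ≥ 90 — meets.
  Stage 1 carried; the burden shifts to the respondent.
Stage 2 (respondent, a clear and cogent showing, weight is at least 76): (d) 77 ≥ 76 — meets; (e) 80 ≥ 76 — meets.
  All elements met. The burden passes to the petitioner.
Stage 3 (petitioner, the preponderance of the evidence, weight is at least 54): (f) net 94−33=61 ≥ 54 — meets; (g) net 72−15=57 ≥ 54 — meets.
  Stage 3 is satisfied; the onus moves to the respondent.
Stage 4 (respondent, a production showing, weight is at least 12): (h) net 65−49=16 ≥ 12 — meets; (i) net 66−54=12 ≥ 12 — meets.
  The respondent carries the last stage.
All stages carried — the respondent prevails.

respondent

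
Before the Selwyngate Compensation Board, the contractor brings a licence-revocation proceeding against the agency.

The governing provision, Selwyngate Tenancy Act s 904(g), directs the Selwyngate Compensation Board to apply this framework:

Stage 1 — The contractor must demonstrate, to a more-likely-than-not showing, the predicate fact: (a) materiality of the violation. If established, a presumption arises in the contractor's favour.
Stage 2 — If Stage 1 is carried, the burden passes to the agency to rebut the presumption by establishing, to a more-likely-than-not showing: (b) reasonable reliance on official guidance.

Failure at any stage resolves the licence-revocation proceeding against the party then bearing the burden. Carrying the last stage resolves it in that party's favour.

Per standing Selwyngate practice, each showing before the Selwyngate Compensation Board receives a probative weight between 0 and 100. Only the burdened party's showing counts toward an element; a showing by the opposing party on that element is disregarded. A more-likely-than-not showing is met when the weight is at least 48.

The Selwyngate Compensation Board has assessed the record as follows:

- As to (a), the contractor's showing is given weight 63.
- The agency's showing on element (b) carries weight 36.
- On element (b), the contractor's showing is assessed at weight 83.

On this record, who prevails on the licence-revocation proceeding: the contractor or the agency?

At Stage 1 the contractor must meet a more-likely-than-not showing (weight is at least 48): on (a) the weight is 63, ≥ 48, so (a) meets the standard.
  The contractor carries Stage 1; the agency now bears the burden.
At Stage 2 the agency must meet a more-likely-than-not showing (weight is at least 48): on (b) the weight is 36 (the contractor's 83 is given no effect), which does not reach 48, so (b) does not meet the standard.
  The agency does not carry Stage 2.
The analysis ends at Stage 2; the contractor prevails.

contractor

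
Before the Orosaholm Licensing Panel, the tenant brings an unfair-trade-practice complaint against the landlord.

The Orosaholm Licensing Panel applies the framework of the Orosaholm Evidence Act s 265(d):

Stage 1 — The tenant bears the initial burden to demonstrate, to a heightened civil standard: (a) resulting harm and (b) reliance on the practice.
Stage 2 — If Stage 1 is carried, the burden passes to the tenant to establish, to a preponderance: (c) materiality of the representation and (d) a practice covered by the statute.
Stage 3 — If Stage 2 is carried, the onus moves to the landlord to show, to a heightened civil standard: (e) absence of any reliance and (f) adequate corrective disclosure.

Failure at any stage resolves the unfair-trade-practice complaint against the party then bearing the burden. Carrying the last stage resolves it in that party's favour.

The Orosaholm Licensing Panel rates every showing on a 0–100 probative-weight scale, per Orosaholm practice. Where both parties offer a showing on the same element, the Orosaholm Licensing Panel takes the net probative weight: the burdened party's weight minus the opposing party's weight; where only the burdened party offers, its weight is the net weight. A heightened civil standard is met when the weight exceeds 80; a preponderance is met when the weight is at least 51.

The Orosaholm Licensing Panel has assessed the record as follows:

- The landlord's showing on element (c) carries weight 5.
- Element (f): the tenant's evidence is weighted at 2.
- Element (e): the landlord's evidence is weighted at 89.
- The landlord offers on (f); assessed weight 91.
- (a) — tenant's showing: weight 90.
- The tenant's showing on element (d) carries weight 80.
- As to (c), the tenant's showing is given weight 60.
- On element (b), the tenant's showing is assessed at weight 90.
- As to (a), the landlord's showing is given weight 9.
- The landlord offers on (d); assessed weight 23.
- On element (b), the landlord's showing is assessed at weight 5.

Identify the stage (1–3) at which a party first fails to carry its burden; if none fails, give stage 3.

stage 3

Stage 1 (tenant, a heightened civil standard, weight exceeds 80): (a) net 90−9=81 > 80 — meets; (b) net 90−5=85 > 80 — meets.
  Stage 1 carried; the burden remains with the tenant.
Stage 2 (tenant, a preponderance, weight is at least 51): (c) net 60−5=55 ≥ 51 — meets; (d) net 80−23=57 ≥ 51 — meets.
  All elements met. The burden passes to the landlord.
Stage 3 (landlord, a heightened civil standard, weight exceeds 80): (e) 89 > 80 — meets; (f) net 91−2=89 > 80 — meets.
  The landlord carries the last stage.
Every stage carried; the landlord prevails.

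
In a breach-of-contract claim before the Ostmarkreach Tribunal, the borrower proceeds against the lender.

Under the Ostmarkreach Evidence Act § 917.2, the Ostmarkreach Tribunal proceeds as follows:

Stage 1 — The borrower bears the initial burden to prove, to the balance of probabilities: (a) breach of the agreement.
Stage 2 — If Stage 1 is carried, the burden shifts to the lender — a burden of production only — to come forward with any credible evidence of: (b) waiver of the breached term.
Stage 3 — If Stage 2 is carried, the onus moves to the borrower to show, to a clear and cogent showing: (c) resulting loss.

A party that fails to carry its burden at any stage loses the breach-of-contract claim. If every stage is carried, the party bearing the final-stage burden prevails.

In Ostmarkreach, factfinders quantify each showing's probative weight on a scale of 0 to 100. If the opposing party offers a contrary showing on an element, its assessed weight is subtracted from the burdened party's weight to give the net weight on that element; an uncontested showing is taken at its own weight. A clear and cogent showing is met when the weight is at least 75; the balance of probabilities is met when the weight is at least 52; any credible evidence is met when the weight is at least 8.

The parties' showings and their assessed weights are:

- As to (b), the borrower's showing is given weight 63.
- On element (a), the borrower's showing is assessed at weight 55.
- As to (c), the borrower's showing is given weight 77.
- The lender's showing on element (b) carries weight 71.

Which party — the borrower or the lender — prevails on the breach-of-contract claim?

Stage 1 (borrower, the balance of probabilities, weight is at least 52): (a) 55 ≥ 52 — meets.
  Stage 1 carried; the burden shifts to the lender.
Stage 2 (lender, any credible evidence, weight is at least 8): (b) net 71−63=8 ≥ 8 — meets.
  Stage 2 is satisfied; the onus moves to the borrower.
Stage 3 (borrower, a clear and cogent showing, weight is at least 75): (c) 77 ≥ 75 — meets.
  All elements met at the final stage.
All stages carried — the borrower prevails.

borrower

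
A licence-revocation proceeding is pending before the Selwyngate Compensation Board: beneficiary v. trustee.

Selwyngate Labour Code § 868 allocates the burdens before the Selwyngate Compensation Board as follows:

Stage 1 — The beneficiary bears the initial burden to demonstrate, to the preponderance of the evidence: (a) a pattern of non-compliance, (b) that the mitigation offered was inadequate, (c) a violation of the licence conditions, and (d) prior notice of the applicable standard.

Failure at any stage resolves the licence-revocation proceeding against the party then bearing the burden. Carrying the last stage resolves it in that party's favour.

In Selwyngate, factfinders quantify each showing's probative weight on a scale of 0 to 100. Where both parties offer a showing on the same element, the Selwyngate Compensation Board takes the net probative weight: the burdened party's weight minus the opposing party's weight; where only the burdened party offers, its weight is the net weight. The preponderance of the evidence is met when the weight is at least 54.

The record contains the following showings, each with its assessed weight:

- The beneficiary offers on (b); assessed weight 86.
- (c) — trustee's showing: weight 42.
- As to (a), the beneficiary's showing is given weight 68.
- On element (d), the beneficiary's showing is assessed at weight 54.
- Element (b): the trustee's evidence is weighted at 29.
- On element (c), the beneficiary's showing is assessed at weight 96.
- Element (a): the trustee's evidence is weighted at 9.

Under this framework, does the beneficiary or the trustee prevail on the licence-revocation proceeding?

Stage 1 — burden on beneficiary; standard: the preponderance of the evidence (weight is at least 54).
    (a): 68 − 9 = 59 ≥ 54 [met]
    (b): 86 − 29 = 57 ≥ 54 [met]
    (c): 96 − 42 = 54 ≥ 54 [met]
    (d): 54 ≥ 54 [met]
  Stage 1 carried; the final stage is satisfied.
Every stage carried; the beneficiary prevails.

beneficiary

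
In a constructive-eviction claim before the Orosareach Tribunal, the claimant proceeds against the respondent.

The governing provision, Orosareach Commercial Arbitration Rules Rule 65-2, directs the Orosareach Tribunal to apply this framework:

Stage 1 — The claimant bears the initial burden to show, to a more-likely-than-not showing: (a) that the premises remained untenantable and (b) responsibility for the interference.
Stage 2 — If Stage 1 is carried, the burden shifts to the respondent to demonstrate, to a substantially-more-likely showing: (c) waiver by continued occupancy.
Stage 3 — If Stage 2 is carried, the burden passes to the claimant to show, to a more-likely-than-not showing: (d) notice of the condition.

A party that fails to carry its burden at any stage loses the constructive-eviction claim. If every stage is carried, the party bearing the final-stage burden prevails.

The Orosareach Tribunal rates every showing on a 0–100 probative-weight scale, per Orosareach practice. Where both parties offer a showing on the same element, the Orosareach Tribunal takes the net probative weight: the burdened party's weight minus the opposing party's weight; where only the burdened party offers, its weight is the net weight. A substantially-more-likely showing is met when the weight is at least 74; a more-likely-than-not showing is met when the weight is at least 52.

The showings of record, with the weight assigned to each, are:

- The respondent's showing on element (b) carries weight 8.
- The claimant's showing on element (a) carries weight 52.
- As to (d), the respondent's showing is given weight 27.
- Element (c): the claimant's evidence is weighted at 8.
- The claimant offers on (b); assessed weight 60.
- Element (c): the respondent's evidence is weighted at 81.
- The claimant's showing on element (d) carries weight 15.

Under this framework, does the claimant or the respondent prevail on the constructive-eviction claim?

claimant

Stage 1 (claimant, a more-likely-than-not showing, weight is at least 52): (a) 52 ≥ 52 — meets; (b) net 60−8=52 ≥ 52 — meets.
  All elements met. The burden passes to the respondent.
Stage 2 (respondent, a substantially-more-likely showing, weight is at least 74): (c) net 81−8=73 < 74 — fails.
  Stage 2 not carried; the respondent fails its burden.
So the claimant prevails.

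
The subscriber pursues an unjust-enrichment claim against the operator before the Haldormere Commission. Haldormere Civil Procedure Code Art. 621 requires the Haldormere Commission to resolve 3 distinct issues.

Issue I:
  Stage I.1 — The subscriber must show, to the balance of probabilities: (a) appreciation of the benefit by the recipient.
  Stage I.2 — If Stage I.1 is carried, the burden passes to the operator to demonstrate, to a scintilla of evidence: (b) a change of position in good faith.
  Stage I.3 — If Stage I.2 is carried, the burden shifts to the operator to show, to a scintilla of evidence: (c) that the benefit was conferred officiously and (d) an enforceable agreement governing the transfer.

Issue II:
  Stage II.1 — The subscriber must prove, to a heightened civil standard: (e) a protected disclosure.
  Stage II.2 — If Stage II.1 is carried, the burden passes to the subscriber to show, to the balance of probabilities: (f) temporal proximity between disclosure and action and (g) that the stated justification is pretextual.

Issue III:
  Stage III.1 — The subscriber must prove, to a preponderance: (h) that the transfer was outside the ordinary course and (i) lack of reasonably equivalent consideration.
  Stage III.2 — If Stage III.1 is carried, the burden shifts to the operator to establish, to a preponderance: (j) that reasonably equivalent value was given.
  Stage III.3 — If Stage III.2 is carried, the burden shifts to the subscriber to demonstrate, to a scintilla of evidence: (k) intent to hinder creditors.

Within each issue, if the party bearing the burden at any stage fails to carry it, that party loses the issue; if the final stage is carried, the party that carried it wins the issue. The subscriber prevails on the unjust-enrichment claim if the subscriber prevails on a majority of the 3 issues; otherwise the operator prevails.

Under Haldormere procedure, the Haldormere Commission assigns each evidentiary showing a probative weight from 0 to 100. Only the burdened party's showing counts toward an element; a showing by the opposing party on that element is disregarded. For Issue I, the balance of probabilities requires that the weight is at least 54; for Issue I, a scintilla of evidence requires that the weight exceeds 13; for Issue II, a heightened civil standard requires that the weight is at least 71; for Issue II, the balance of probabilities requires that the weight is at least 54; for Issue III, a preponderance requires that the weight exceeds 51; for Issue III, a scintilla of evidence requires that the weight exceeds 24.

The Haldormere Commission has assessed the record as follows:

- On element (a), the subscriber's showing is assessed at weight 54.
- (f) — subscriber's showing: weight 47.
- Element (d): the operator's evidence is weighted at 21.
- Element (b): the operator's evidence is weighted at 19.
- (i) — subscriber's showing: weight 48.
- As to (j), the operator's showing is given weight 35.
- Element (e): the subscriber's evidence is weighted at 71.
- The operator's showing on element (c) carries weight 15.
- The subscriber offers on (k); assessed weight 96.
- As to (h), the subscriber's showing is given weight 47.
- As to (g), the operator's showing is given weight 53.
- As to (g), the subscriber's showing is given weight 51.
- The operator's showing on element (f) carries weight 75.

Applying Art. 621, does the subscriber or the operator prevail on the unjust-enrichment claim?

— Issue I —
Stage I.1 (subscriber, the balance of probabilities, weight is at least 54): (a) 54 ≥ 54 — meets.
  Stage I.1 is satisfied; the onus moves to the operator.
Stage I.2 (operator, a scintilla of evidence, weight exceeds 13): (b) 19 > 13 — meets.
  Stage I.2 carried; the burden remains with the operator.
Stage I.3 (operator, a scintilla of evidence, weight exceeds 13): (c) 15 > 13 — meets; (d) 21 > 13 — meets.
  Stage I.3 carried; the final stage is satisfied.
All stages carried — the operator prevails on this issue.
— Issue II —
Stage II.1 — burden on subscriber; standard: a heightened civil standard (weight is at least 71).
    (e): 71 ≥ 71 [met]
  All elements met. The subscriber retains the burden for Stage II.2.
Stage II.2 — burden on subscriber; standard: the balance of probabilities (weight is at least 54).
    (f): 47 (operator's 75 disregarded) < 54 [not met]
    (g): 51 (operator's 53 disregarded) < 54 [not met]
  The subscriber does not carry Stage II.2.
So the operator prevails on this issue.
— Issue III —
Stage III.1 — burden on subscriber; standard: a preponderance (weight exceeds 51).
    (h): 47 ≤ 51 [not met]
    (i): 48 ≤ 51 [not met]
  Stage III.1 not carried; the subscriber fails its burden.
The operator prevails on this issue.
Per-issue: Issue I → operator; Issue II → operator; Issue III → operator. The subscriber must prevail on a majority of issues; overall, the operator prevails.

operator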